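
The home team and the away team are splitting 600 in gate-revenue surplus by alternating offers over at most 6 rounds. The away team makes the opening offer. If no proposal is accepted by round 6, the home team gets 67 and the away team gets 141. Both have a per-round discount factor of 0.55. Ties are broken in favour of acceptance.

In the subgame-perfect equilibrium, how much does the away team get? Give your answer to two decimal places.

Round 6 (the home team proposes): the away team gets 141 if talks fail, so the home team offers 141 and keeps 459.
Round 5 (the away team proposes): the home team can get 459 next round, worth 0.55 × 459 = 252.45 now; the away team offers that and keeps 347.55.
Round 4 (the home team proposes): the away team can get 347.55 next round, worth 0.55 × 347.55 = 191.1525 now; the home team offers that and keeps 408.8475.
Round 3 (the away team proposes): the home team can get 408.8475 next round, worth 0.55 × 408.8475 = 224.866125 now; the away team offers that and keeps 375.133875.
Round 2 (the home team proposes): the away team can get 375.133875 next round, worth 0.55 × 375.133875 = 206.32363125 now, so the home team offers 206.32363125, keeping 393.67636875.
Round 1 (the away team proposes): the home team can get 393.67636875 next round, worth 0.55 × 393.67636875 = 216.5220028125 now; the away team offers that and keeps 383.4779971875.

383.48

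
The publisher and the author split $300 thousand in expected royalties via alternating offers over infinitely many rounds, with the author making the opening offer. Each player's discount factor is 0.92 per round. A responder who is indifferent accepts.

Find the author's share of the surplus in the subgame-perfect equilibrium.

156.25

Let x be the author's share when the author proposes and y be the publisher's share when the publisher proposes.
The publisher accepts iff offered ≥ 0.92·y, so x = 300 − 0.92y. Symmetrically y = 300 − 0.92x.
Substituting: x = 300 − 0.92(300 − 0.92x), giving x(1 − 0.92·0.92) = 300(1 − 0.92).
So x = 300 × 0.08 / 0.1536 = 156.25, and the publisher receives 300 − x = 143.75.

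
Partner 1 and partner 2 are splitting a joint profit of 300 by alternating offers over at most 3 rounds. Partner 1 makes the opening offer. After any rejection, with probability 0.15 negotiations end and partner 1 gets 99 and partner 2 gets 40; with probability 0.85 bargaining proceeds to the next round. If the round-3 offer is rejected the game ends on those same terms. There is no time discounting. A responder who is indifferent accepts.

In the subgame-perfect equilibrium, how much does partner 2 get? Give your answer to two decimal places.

60.53

By backward induction:
Round 3 (partner 1 proposes): partner 2 gets 40 if talks fail, so partner 1 offers 40 and keeps 260.
Round 2 (partner 2 proposes): rejecting gives partner 1 an expected 0.85 × 260 + 0.15 × 99 = 235.85, so partner 2 offers 235.85, keeping 64.15.
Round 1 (partner 1 proposes): rejecting gives partner 2 an expected 0.85 × 64.15 + 0.15 × 40 = 60.5275. Partner 1 offers 60.5275 and keeps 300 − 60.5275 = 239.4725.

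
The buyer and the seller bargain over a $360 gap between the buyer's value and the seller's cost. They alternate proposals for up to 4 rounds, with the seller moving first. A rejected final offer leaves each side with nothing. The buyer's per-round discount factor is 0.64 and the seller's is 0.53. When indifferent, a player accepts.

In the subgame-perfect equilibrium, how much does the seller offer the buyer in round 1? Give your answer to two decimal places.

By backward induction:
Round 4 (the buyer proposes): rejection yields 0 for the seller; the buyer offers 0 and keeps 360.
Round 3 (the seller proposes): the buyer can get 360 next round, worth 0.64 × 360 = 230.4 now; the seller offers that and keeps 129.6.
Round 2 (the buyer proposes): the seller can get 129.6 next round, worth 0.53 × 129.6 = 68.688 now, so the buyer offers 68.688, keeping 291.312.
Round 1 (the seller proposes): the buyer can get 291.312 next round, worth 0.64 × 291.312 = 186.43968 now, so the seller offers 186.43968, keeping 173.56032.

186.44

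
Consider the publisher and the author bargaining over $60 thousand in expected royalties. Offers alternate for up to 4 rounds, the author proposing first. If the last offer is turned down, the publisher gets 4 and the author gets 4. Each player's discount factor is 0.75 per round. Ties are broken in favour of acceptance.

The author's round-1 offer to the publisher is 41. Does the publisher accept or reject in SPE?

Accept

Round 4 (the publisher proposes): the author gets 4 if talks fail, so the publisher offers 4 and keeps 56.
Round 3 (the author proposes): the publisher can get 56 next round, worth 0.75 × 56 = 42 now. The author offers 42 and keeps 60 − 42 = 18.
Round 2 (the publisher proposes): the author can get 18 next round, worth 0.75 × 18 = 13.5 now, so the publisher offers 13.5, keeping 46.5.
So by rejecting in round 1, the publisher gets 46.5 next round, worth 0.75 × 46.5 = 34.875 now.
Offer 41 ≥ 34.875, so the publisher accepts.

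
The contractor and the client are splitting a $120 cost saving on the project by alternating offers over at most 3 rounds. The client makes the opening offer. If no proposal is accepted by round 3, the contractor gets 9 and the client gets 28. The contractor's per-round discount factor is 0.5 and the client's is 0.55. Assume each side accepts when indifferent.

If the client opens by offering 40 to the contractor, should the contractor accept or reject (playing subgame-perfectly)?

Accept

Round 3 (the client proposes): the contractor gets 9 if talks fail, so the client offers 9 and keeps 111.
Round 2 (the contractor proposes): the client can get 111 next round, worth 0.55 × 111 = 61.05 now, so the contractor offers 61.05, keeping 58.95.
So by rejecting in round 1, the contractor gets 58.95 next round, worth 0.5 × 58.95 = 29.475 now.
Offer 40 ≥ 29.475, so the contractor accepts.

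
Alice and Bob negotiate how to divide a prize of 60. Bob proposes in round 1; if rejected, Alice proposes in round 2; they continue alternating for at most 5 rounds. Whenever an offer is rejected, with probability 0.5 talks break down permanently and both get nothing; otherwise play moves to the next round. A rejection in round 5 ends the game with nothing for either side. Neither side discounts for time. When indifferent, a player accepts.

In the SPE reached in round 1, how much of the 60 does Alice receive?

18.75

Round 5 (Bob proposes): Alice will accept anything ≥ 0, so Bob offers 0 and keeps 60.
Round 4 (Alice proposes): rejecting gives Bob an expected 0.5 × 60 = 30, so Alice offers 30, keeping 30.
Round 3 (Bob proposes): rejecting gives Alice an expected 0.5 × 30 = 15; Bob offers that and keeps 45.
Round 2 (Alice proposes): rejecting gives Bob an expected 0.5 × 45 = 22.5. Alice offers 22.5 and keeps 60 − 22.5 = 37.5.
Round 1 (Bob proposes): rejecting gives Alice an expected 0.5 × 37.5 = 18.75, so Bob offers 18.75, keeping 41.25.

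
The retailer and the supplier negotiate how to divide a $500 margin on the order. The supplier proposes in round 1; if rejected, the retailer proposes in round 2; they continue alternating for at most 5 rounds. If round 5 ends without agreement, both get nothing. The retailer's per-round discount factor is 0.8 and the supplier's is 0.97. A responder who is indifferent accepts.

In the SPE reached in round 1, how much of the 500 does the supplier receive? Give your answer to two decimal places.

Round 5 (the supplier proposes): rejection yields 0 for the retailer; the supplier offers 0 and keeps 500.
Round 4 (the retailer proposes): the supplier can get 500 next round, worth 0.97 × 500 = 485 now. The retailer offers 485 and keeps 500 − 485 = 15.
Round 3 (the supplier proposes): the retailer can get 15 next round, worth 0.8 × 15 = 12 now. The supplier offers 12 and keeps 500 − 12 = 488.
Round 2 (the retailer proposes): the supplier can get 488 next round, worth 0.97 × 488 = 473.36 now, so the retailer offers 473.36, keeping 26.64.
Round 1 (the supplier proposes): the retailer can get 26.64 next round, worth 0.8 × 26.64 = 21.312 now, so the supplier offers 21.312, keeping 478.688.

478.69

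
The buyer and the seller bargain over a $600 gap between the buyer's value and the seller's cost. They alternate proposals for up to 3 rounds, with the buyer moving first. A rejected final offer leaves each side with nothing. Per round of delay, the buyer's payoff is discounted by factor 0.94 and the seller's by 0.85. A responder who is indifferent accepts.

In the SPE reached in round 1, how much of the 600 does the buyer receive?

Work backward from the last round.
Round 3 (the buyer proposes): rejection yields 0 for the seller; the buyer offers 0 and keeps 600.
Round 2 (the seller proposes): the buyer can get 600 next round, worth 0.94 × 600 = 564 now. The seller offers 564 and keeps 600 − 564 = 36.
Round 1 (the buyer proposes): the seller can get 36 next round, worth 0.85 × 36 = 30.6 now, so the buyer offers 30.6, keeping 569.4.

569.4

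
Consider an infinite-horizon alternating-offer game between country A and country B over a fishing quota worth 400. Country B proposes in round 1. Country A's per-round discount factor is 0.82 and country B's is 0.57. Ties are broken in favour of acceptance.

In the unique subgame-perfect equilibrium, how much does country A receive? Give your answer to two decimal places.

When country B proposes, country A accepts any offer worth at least 0.82 times what country A would get by proposing next round; and vice versa.
This gives x = 400 − 0.82y and y = 400 − 0.57x, where x and y are each side's share when it proposes.
Hence (1 − 0.82·0.57)x = 400(1 − 0.82), i.e. 0.5326·x = 72.
x ≈ 135.1859; country A's share is 400 − x ≈ 264.8141.

264.81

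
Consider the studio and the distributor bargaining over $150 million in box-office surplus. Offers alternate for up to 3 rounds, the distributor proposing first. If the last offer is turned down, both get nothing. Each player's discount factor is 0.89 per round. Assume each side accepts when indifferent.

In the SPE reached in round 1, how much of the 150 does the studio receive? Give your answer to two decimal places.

Round 3 (the distributor proposes): rejection yields 0 for the studio; the distributor offers 0 and keeps 150.
Round 2 (the studio proposes): the distributor can get 150 next round, worth 0.89 × 150 = 133.5 now; the studio offers that and keeps 16.5.
Round 1 (the distributor proposes): the studio can get 16.5 next round, worth 0.89 × 16.5 = 14.685 now. The distributor offers 14.685 and keeps 150 − 14.685 = 135.315.

14.69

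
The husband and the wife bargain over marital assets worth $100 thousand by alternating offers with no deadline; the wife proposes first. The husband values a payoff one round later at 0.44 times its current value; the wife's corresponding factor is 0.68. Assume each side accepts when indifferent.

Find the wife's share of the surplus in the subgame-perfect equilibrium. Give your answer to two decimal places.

Let x be the wife's share when the wife proposes and y be the husband's share when the husband proposes.
The husband accepts iff offered ≥ 0.44·y, so x = 100 − 0.44y. Symmetrically y = 100 − 0.68x.
Substituting: x = 100 − 0.44(100 − 0.68x), giving x(1 − 0.68·0.44) = 100(1 − 0.44).
So x = 100 × 0.56 / 0.7008 ≈ 79.9087, and the husband receives 100 − x ≈ 20.0913.

79.91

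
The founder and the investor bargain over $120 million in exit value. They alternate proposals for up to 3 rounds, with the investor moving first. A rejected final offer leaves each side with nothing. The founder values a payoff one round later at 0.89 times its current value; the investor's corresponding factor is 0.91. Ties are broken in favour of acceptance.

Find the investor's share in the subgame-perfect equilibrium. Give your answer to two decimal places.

110.39

Round 3 (the investor proposes): rejection yields 0 for the founder; the investor offers 0 and keeps 120.
Round 2 (the founder proposes): the investor can get 120 next round, worth 0.91 × 120 = 109.2 now. The founder offers 109.2 and keeps 120 − 109.2 = 10.8.
Round 1 (the investor proposes): the founder can get 10.8 next round, worth 0.89 × 10.8 = 9.612 now; the investor offers that and keeps 110.388.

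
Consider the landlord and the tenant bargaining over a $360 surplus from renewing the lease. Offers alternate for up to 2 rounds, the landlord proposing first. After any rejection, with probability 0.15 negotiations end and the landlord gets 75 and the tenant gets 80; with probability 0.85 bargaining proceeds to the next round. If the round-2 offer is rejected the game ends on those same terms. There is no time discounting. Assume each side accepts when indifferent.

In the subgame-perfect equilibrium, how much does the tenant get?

254.25

By backward induction:
Round 2 (the tenant proposes): the landlord gets 75 if talks fail, so the tenant offers 75 and keeps 285.
Round 1 (the landlord proposes): rejecting gives the tenant an expected 0.85 × 285 + 0.15 × 80 = 254.25; the landlord offers that and keeps 105.75.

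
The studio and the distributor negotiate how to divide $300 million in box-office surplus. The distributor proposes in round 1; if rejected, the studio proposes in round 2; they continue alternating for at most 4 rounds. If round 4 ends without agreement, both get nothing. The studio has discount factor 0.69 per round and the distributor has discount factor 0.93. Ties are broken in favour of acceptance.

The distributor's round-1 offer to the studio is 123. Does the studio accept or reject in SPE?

Reject

Round 4 (the studio proposes): the distributor will accept anything ≥ 0, so the studio offers 0 and keeps 300.
Round 3 (the distributor proposes): the studio can get 300 next round, worth 0.69 × 300 = 207 now, so the distributor offers 207, keeping 93.
Round 2 (the studio proposes): the distributor can get 93 next round, worth 0.93 × 93 = 86.49 now. The studio offers 86.49 and keeps 300 − 86.49 = 213.51.
So by rejecting in round 1, the studio gets 213.51 next round, worth 0.69 × 213.51 = 147.3219 now.
Offer 123 < 147.3219, so the studio rejects.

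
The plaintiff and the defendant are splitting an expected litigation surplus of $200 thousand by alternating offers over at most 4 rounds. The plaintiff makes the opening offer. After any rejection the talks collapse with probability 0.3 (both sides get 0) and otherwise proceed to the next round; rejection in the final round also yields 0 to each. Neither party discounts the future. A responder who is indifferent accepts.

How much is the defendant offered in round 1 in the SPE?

110.6

Round 4 (the defendant proposes): rejection yields 0 for the plaintiff; the defendant offers 0 and keeps 200.
Round 3 (the plaintiff proposes): rejecting gives the defendant an expected 0.7 × 200 = 140; the plaintiff offers that and keeps 60.
Round 2 (the defendant proposes): rejecting gives the plaintiff an expected 0.7 × 60 = 42, so the defendant offers 42, keeping 158.
Round 1 (the plaintiff proposes): rejecting gives the defendant an expected 0.7 × 158 = 110.6, so the plaintiff offers 110.6, keeping 89.4.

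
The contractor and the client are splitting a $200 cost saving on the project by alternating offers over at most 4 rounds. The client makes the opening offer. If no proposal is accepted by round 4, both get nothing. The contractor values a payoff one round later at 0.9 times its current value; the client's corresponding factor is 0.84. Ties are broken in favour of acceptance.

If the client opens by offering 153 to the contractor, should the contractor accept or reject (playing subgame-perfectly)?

Work out the contractor's continuation value if the offer is rejected.
Round 4 (the contractor proposes): rejection yields 0 for the client; the contractor offers 0 and keeps 200.
Round 3 (the client proposes): the contractor can get 200 next round, worth 0.9 × 200 = 180 now; the client offers that and keeps 20.
Round 2 (the contractor proposes): the client can get 20 next round, worth 0.84 × 20 = 16.8 now. The contractor offers 16.8 and keeps 200 − 16.8 = 183.2.
So by rejecting in round 1, the contractor gets 183.2 next round, worth 0.9 × 183.2 = 164.88 now.
Offer 153 < 164.88, so the contractor rejects.

Reject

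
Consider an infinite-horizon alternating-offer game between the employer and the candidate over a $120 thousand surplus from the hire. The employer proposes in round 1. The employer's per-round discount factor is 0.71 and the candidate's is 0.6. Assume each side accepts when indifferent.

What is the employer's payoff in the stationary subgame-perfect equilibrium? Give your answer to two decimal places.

83.62

Let x be the employer's share when the employer proposes and y be the candidate's share when the candidate proposes.
The candidate accepts iff offered ≥ 0.6·y, so x = 120 − 0.6y. Symmetrically y = 120 − 0.71x.
Substituting: x = 120 − 0.6(120 − 0.71x), giving x(1 − 0.71·0.6) = 120(1 − 0.6).
So x = 120 × 0.4 / 0.574 ≈ 83.6237, and the candidate receives 120 − x ≈ 36.3763.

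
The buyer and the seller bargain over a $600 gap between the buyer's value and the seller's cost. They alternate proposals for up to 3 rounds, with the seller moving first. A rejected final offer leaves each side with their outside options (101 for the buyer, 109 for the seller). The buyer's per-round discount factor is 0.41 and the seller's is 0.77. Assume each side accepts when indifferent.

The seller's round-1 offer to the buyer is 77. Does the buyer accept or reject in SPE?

Round 3 (the seller proposes): the buyer gets 101 if talks fail, so the seller offers 101 and keeps 499.
Round 2 (the buyer proposes): the seller can get 499 next round, worth 0.77 × 499 = 384.23 now. The buyer offers 384.23 and keeps 600 − 384.23 = 215.77.
So by rejecting in round 1, the buyer gets 215.77 next round, worth 0.41 × 215.77 = 88.4657 now.
Offer 77 < 88.4657, so the buyer rejects.

Reject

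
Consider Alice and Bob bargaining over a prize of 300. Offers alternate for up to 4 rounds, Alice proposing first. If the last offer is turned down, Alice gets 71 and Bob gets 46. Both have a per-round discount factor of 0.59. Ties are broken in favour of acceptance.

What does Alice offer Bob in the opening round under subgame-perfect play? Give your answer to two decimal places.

119.60

Work backward from the last round.
Round 4 (Bob proposes): Alice gets 71 if talks fail, so Bob offers 71 and keeps 229.
Round 3 (Alice proposes): Bob can get 229 next round, worth 0.59 × 229 = 135.11 now. Alice offers 135.11 and keeps 300 − 135.11 = 164.89.
Round 2 (Bob proposes): Alice can get 164.89 next round, worth 0.59 × 164.89 = 97.2851 now; Bob offers that and keeps 202.7149.
Round 1 (Alice proposes): Bob can get 202.7149 next round, worth 0.59 × 202.7149 = 119.601791 now; Alice offers that and keeps 180.398209.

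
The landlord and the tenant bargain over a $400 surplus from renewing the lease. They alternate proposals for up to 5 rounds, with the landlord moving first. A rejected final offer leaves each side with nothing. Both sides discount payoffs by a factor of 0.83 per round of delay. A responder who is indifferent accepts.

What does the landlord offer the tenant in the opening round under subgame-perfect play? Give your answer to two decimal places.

Round 5 (the landlord proposes): the tenant will accept anything ≥ 0, so the landlord offers 0 and keeps 400.
Round 4 (the tenant proposes): the landlord can get 400 next round, worth 0.83 × 400 = 332 now; the tenant offers that and keeps 68.
Round 3 (the landlord proposes): the tenant can get 68 next round, worth 0.83 × 68 = 56.44 now, so the landlord offers 56.44, keeping 343.56.
Round 2 (the tenant proposes): the landlord can get 343.56 next round, worth 0.83 × 343.56 = 285.1548 now, so the tenant offers 285.1548, keeping 114.8452.
Round 1 (the landlord proposes): the tenant can get 114.8452 next round, worth 0.83 × 114.8452 = 95.321516 now, so the landlord offers 95.321516, keeping 304.678484.

95.32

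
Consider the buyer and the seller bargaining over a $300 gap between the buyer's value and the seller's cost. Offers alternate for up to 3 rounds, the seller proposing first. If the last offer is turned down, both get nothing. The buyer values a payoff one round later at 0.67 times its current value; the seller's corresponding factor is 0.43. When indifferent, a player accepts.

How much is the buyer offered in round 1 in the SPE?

114.57

Work backward from the last round.
Round 3 (the seller proposes): rejection yields 0 for the buyer; the seller offers 0 and keeps 300.
Round 2 (the buyer proposes): the seller can get 300 next round, worth 0.43 × 300 = 129 now. The buyer offers 129 and keeps 300 − 129 = 171.
Round 1 (the seller proposes): the buyer can get 171 next round, worth 0.67 × 171 = 114.57 now. The seller offers 114.57 and keeps 300 − 114.57 = 185.43.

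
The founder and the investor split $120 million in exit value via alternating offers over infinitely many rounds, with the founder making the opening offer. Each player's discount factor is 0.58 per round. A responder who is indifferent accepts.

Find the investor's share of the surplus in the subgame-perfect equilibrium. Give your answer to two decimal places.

When the founder proposes, the investor accepts any offer worth at least 0.58 times what the investor would get by proposing next round; and vice versa.
This gives x = 120 − 0.58y and y = 120 − 0.58x, where x and y are each side's share when it proposes.
Hence (1 − 0.58·0.58)x = 120(1 − 0.58), i.e. 0.6636·x = 50.4.
x ≈ 75.9494; the investor's share is 120 − x ≈ 44.0506.

44.05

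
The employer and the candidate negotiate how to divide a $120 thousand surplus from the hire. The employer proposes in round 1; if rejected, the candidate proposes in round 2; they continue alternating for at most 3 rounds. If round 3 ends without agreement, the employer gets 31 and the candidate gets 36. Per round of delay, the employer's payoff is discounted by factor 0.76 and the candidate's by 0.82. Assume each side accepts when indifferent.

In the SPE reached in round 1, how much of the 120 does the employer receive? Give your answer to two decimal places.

73.95

Round 3 (the employer proposes): the candidate gets 36 if talks fail, so the employer offers 36 and keeps 84.
Round 2 (the candidate proposes): the employer can get 84 next round, worth 0.76 × 84 = 63.84 now, so the candidate offers 63.84, keeping 56.16.
Round 1 (the employer proposes): the candidate can get 56.16 next round, worth 0.82 × 56.16 = 46.0512 now; the employer offers that and keeps 73.9488.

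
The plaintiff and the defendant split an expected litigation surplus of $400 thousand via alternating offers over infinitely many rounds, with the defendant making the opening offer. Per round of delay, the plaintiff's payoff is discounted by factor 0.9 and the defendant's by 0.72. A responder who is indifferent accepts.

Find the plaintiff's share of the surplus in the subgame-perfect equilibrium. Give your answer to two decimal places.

286.36

In a stationary SPE each proposer offers the other exactly their discounted continuation value.
If the defendant keeps x when proposing and the plaintiff keeps y when proposing, then x = 400 − 0.9y and y = 400 − 0.72x.
Solving: x = 400(1 − 0.9) / (1 − 0.72·0.9) = 40 / 0.352 ≈ 113.6364.
The plaintiff gets 400 − 113.6364 ≈ 286.3636.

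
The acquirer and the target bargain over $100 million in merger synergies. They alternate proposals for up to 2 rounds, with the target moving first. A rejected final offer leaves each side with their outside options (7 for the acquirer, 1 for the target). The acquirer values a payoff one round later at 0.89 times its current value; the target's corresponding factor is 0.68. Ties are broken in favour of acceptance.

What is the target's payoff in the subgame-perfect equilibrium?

11.89

Work backward from the last round.
Round 2 (the acquirer proposes): the target gets 1 if talks fail, so the acquirer offers 1 and keeps 99.
Round 1 (the target proposes): the acquirer can get 99 next round, worth 0.89 × 99 = 88.11 now. The target offers 88.11 and keeps 100 − 88.11 = 11.89.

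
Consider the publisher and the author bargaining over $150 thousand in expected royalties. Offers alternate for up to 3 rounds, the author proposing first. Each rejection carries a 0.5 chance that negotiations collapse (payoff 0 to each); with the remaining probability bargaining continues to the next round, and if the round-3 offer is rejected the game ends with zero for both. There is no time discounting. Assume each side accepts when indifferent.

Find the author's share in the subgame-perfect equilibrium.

112.5

Round 3 (the author proposes): the publisher will accept anything ≥ 0, so the author offers 0 and keeps 150.
Round 2 (the publisher proposes): rejecting gives the author an expected 0.5 × 150 = 75; the publisher offers that and keeps 75.
Round 1 (the author proposes): rejecting gives the publisher an expected 0.5 × 75 = 37.5; the author offers that and keeps 112.5.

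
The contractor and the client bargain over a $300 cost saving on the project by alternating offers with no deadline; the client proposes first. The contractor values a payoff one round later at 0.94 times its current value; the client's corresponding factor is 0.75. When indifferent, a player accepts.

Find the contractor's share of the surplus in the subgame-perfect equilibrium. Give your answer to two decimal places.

Let x be the client's share when the client proposes and y be the contractor's share when the contractor proposes.
The contractor accepts iff offered ≥ 0.94·y, so x = 300 − 0.94y. Symmetrically y = 300 − 0.75x.
Substituting: x = 300 − 0.94(300 − 0.75x), giving x(1 − 0.75·0.94) = 300(1 − 0.94).
So x = 300 × 0.06 / 0.295 ≈ 61.0169, and the contractor receives 300 − x ≈ 238.9831.

238.98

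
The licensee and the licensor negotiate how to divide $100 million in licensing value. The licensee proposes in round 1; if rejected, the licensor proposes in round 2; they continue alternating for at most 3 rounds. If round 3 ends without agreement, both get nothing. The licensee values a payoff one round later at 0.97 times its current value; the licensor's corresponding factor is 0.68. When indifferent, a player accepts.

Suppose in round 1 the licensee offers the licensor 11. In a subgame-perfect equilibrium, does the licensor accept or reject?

Accept

Work out the licensor's continuation value if the offer is rejected.
Round 3 (the licensee proposes): the licensor will accept anything ≥ 0, so the licensee offers 0 and keeps 100.
Round 2 (the licensor proposes): the licensee can get 100 next round, worth 0.97 × 100 = 97 now; the licensor offers that and keeps 3.
So by rejecting in round 1, the licensor gets 3 next round, worth 0.68 × 3 = 2.04 now.
Offer 11 ≥ 2.04, so the licensor accepts.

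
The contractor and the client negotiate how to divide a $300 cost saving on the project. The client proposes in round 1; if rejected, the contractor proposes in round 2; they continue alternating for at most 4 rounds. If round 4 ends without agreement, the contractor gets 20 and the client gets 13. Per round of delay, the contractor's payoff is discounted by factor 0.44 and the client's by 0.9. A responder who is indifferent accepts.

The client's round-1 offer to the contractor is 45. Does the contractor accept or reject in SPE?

Round 4 (the contractor proposes): the client gets 13 if talks fail, so the contractor offers 13 and keeps 287.
Round 3 (the client proposes): the contractor can get 287 next round, worth 0.44 × 287 = 126.28 now. The client offers 126.28 and keeps 300 − 126.28 = 173.72.
Round 2 (the contractor proposes): the client can get 173.72 next round, worth 0.9 × 173.72 = 156.348 now, so the contractor offers 156.348, keeping 143.652.
So by rejecting in round 1, the contractor gets 143.652 next round, worth 0.44 × 143.652 = 63.20688 now.
Offer 45 < 63.20688, so the contractor rejects.

Reject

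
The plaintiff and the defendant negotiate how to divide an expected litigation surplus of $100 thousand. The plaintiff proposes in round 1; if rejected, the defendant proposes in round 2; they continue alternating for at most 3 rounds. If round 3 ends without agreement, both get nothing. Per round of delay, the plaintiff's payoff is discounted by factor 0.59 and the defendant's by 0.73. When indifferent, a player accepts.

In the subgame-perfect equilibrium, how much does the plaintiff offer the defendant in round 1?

Round 3 (the plaintiff proposes): rejection yields 0 for the defendant; the plaintiff offers 0 and keeps 100.
Round 2 (the defendant proposes): the plaintiff can get 100 next round, worth 0.59 × 100 = 59 now. The defendant offers 59 and keeps 100 − 59 = 41.
Round 1 (the plaintiff proposes): the defendant can get 41 next round, worth 0.73 × 41 = 29.93 now. The plaintiff offers 29.93 and keeps 100 − 29.93 = 70.07.

29.93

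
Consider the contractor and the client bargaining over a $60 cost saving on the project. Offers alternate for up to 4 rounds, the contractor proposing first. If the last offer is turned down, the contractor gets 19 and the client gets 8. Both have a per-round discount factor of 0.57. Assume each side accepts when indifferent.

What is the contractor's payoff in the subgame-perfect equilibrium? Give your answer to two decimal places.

37.70

Round 4 (the client proposes): the contractor gets 19 if talks fail, so the client offers 19 and keeps 41.
Round 3 (the contractor proposes): the client can get 41 next round, worth 0.57 × 41 = 23.37 now. The contractor offers 23.37 and keeps 60 − 23.37 = 36.63.
Round 2 (the client proposes): the contractor can get 36.63 next round, worth 0.57 × 36.63 = 20.8791 now; the client offers that and keeps 39.1209.
Round 1 (the contractor proposes): the client can get 39.1209 next round, worth 0.57 × 39.1209 = 22.298913 now, so the contractor offers 22.298913, keeping 37.701087.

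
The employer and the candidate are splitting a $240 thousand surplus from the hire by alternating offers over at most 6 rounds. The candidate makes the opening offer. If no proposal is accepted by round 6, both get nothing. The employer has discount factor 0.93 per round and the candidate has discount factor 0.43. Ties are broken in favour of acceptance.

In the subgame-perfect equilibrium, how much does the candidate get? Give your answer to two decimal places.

26.20

Work backward from the last round.
Round 6 (the employer proposes): the candidate will accept anything ≥ 0, so the employer offers 0 and keeps 240.
Round 5 (the candidate proposes): the employer can get 240 next round, worth 0.93 × 240 = 223.2 now; the candidate offers that and keeps 16.8.
Round 4 (the employer proposes): the candidate can get 16.8 next round, worth 0.43 × 16.8 = 7.224 now, so the employer offers 7.224, keeping 232.776.
Round 3 (the candidate proposes): the employer can get 232.776 next round, worth 0.93 × 232.776 = 216.48168 now, so the candidate offers 216.48168, keeping 23.51832.
Round 2 (the employer proposes): the candidate can get 23.51832 next round, worth 0.43 × 23.51832 = 10.1128776 now, so the employer offers 10.1128776, keeping 229.8871224.
Round 1 (the candidate proposes): the employer can get 229.8871224 next round, worth 0.93 × 229.8871224 = 213.795023832 now. The candidate offers 213.795023832 and keeps 240 − 213.795023832 = 26.204976168.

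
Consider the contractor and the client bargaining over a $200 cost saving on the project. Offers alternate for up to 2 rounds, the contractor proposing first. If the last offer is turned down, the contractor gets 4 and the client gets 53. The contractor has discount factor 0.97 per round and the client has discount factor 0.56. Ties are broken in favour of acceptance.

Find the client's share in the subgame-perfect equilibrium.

Round 2 (the client proposes): the contractor gets 4 if talks fail, so the client offers 4 and keeps 196.
Round 1 (the contractor proposes): the client can get 196 next round, worth 0.56 × 196 = 109.76 now. The contractor offers 109.76 and keeps 200 − 109.76 = 90.24.

109.76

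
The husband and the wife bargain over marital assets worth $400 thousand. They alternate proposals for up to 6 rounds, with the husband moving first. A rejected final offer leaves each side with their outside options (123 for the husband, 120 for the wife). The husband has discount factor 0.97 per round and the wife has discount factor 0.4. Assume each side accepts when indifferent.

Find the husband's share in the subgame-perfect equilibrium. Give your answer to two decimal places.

By backward induction:
Round 6 (the wife proposes): the husband gets 123 if talks fail, so the wife offers 123 and keeps 277.
Round 5 (the husband proposes): the wife can get 277 next round, worth 0.4 × 277 = 110.8 now, so the husband offers 110.8, keeping 289.2.
Round 4 (the wife proposes): the husband can get 289.2 next round, worth 0.97 × 289.2 = 280.524 now; the wife offers that and keeps 119.476.
Round 3 (the husband proposes): the wife can get 119.476 next round, worth 0.4 × 119.476 = 47.7904 now. The husband offers 47.7904 and keeps 400 − 47.7904 = 352.2096.
Round 2 (the wife proposes): the husband can get 352.2096 next round, worth 0.97 × 352.2096 = 341.643312 now, so the wife offers 341.643312, keeping 58.356688.
Round 1 (the husband proposes): the wife can get 58.356688 next round, worth 0.4 × 58.356688 = 23.3426752 now. The husband offers 23.3426752 and keeps 400 − 23.3426752 = 376.6573248.

376.66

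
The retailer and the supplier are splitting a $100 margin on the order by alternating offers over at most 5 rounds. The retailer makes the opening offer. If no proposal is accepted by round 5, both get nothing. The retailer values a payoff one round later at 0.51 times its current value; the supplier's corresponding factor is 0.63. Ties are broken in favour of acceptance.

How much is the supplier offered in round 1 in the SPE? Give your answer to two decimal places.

40.79

Round 5 (the retailer proposes): the supplier will accept anything ≥ 0, so the retailer offers 0 and keeps 100.
Round 4 (the supplier proposes): the retailer can get 100 next round, worth 0.51 × 100 = 51 now. The supplier offers 51 and keeps 100 − 51 = 49.
Round 3 (the retailer proposes): the supplier can get 49 next round, worth 0.63 × 49 = 30.87 now; the retailer offers that and keeps 69.13.
Round 2 (the supplier proposes): the retailer can get 69.13 next round, worth 0.51 × 69.13 = 35.2563 now, so the supplier offers 35.2563, keeping 64.7437.
Round 1 (the retailer proposes): the supplier can get 64.7437 next round, worth 0.63 × 64.7437 = 40.788531 now; the retailer offers that and keeps 59.211469.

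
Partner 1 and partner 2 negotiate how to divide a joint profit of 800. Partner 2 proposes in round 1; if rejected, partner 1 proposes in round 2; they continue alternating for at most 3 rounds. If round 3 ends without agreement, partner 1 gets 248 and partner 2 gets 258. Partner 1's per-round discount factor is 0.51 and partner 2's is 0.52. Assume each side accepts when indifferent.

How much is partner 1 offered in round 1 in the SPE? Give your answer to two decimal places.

261.61

Round 3 (partner 2 proposes): partner 1 gets 248 if talks fail, so partner 2 offers 248 and keeps 552.
Round 2 (partner 1 proposes): partner 2 can get 552 next round, worth 0.52 × 552 = 287.04 now, so partner 1 offers 287.04, keeping 512.96.
Round 1 (partner 2 proposes): partner 1 can get 512.96 next round, worth 0.51 × 512.96 = 261.6096 now, so partner 2 offers 261.6096, keeping 538.3904.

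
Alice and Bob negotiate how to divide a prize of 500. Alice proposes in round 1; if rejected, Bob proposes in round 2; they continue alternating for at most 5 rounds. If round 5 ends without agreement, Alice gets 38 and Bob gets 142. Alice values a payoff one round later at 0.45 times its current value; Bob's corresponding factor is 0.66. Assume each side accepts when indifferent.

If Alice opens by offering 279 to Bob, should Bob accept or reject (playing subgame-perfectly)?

Accept

Round 5 (Alice proposes): Bob gets 142 if talks fail, so Alice offers 142 and keeps 358.
Round 4 (Bob proposes): Alice can get 358 next round, worth 0.45 × 358 = 161.1 now, so Bob offers 161.1, keeping 338.9.
Round 3 (Alice proposes): Bob can get 338.9 next round, worth 0.66 × 338.9 = 223.674 now. Alice offers 223.674 and keeps 500 − 223.674 = 276.326.
Round 2 (Bob proposes): Alice can get 276.326 next round, worth 0.45 × 276.326 = 124.3467 now. Bob offers 124.3467 and keeps 500 − 124.3467 = 375.6533.
So by rejecting in round 1, Bob gets 375.6533 next round, worth 0.66 × 375.6533 = 247.931178 now.
Offer 279 ≥ 247.931178, so Bob accepts.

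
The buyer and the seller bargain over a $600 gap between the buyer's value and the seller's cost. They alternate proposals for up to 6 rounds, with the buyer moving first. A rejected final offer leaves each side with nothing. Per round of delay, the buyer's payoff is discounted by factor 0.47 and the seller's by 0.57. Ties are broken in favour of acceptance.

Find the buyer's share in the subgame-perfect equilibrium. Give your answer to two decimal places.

Work backward from the last round.
Round 6 (the seller proposes): rejection yields 0 for the buyer; the seller offers 0 and keeps 600.
Round 5 (the buyer proposes): the seller can get 600 next round, worth 0.57 × 600 = 342 now; the buyer offers that and keeps 258.
Round 4 (the seller proposes): the buyer can get 258 next round, worth 0.47 × 258 = 121.26 now; the seller offers that and keeps 478.74.
Round 3 (the buyer proposes): the seller can get 478.74 next round, worth 0.57 × 478.74 = 272.8818 now, so the buyer offers 272.8818, keeping 327.1182.
Round 2 (the seller proposes): the buyer can get 327.1182 next round, worth 0.47 × 327.1182 = 153.745554 now, so the seller offers 153.745554, keeping 446.254446.
Round 1 (the buyer proposes): the seller can get 446.254446 next round, worth 0.57 × 446.254446 = 254.36503422 now; the buyer offers that and keeps 345.63496578.

345.63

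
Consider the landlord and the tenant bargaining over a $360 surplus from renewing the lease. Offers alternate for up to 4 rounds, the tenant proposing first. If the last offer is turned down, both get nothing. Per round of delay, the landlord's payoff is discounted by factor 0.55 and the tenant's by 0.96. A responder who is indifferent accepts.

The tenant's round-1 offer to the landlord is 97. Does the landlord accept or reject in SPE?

Work out the landlord's continuation value if the offer is rejected.
Round 4 (the landlord proposes): rejection yields 0 for the tenant; the landlord offers 0 and keeps 360.
Round 3 (the tenant proposes): the landlord can get 360 next round, worth 0.55 × 360 = 198 now; the tenant offers that and keeps 162.
Round 2 (the landlord proposes): the tenant can get 162 next round, worth 0.96 × 162 = 155.52 now. The landlord offers 155.52 and keeps 360 − 155.52 = 204.48.
So by rejecting in round 1, the landlord gets 204.48 next round, worth 0.55 × 204.48 = 112.464 now.
Offer 97 < 112.464, so the landlord rejects.

Reject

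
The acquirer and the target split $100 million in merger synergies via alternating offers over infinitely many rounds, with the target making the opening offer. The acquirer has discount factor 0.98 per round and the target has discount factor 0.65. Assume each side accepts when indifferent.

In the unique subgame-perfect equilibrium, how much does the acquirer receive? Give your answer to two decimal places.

94.49

Let x be the target's share when the target proposes and y be the acquirer's share when the acquirer proposes.
The acquirer accepts iff offered ≥ 0.98·y, so x = 100 − 0.98y. Symmetrically y = 100 − 0.65x.
Substituting: x = 100 − 0.98(100 − 0.65x), giving x(1 − 0.65·0.98) = 100(1 − 0.98).
So x = 100 × 0.02 / 0.363 ≈ 5.5096, and the acquirer receives 100 − x ≈ 94.4904.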